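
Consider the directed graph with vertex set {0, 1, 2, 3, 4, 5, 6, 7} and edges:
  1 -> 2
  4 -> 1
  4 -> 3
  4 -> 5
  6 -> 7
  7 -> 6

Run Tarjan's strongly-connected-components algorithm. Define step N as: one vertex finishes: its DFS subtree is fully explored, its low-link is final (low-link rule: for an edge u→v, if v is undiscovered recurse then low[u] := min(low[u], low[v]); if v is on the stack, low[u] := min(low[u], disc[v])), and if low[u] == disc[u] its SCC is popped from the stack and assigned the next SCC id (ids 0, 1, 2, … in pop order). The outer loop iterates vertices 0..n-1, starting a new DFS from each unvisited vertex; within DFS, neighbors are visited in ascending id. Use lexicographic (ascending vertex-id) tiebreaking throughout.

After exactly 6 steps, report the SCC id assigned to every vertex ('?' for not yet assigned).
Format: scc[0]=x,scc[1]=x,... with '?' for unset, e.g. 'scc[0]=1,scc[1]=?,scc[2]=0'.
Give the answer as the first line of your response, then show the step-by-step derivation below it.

scc[0]=0,scc[1]=2,scc[2]=1,scc[3]=3,scc[4]=5,scc[5]=4,scc[6]=?,scc[7]=?

step 1: low=(low[0]=0,low[1]=?,low[2]=?,low[3]=?,low[4]=?,low[5]=?,low[6]=?,low[7]=?); scc=(scc[0]=0,scc[1]=?,scc[2]=?,scc[3]=?,scc[4]=?,scc[5]=?,scc[6]=?,scc[7]=?)
step 2: low=(low[0]=0,low[1]=1,low[2]=2,low[3]=?,low[4]=?,low[5]=?,low[6]=?,low[7]=?); scc=(scc[0]=0,scc[1]=?,scc[2]=1,scc[3]=?,scc[4]=?,scc[5]=?,scc[6]=?,scc[7]=?)
step 3: low=(low[0]=0,low[1]=1,low[2]=2,low[3]=?,low[4]=?,low[5]=?,low[6]=?,low[7]=?); scc=(scc[0]=0,scc[1]=2,scc[2]=1,scc[3]=?,scc[4]=?,scc[5]=?,scc[6]=?,scc[7]=?)
step 4: low=(low[0]=0,low[1]=1,low[2]=2,low[3]=3,low[4]=?,low[5]=?,low[6]=?,low[7]=?); scc=(scc[0]=0,scc[1]=2,scc[2]=1,scc[3]=3,scc[4]=?,scc[5]=?,scc[6]=?,scc[7]=?)
step 5: low=(low[0]=0,low[1]=1,low[2]=2,low[3]=3,low[4]=4,low[5]=5,low[6]=?,low[7]=?); scc=(scc[0]=0,scc[1]=2,scc[2]=1,scc[3]=3,scc[4]=?,scc[5]=4,scc[6]=?,scc[7]=?)
step 6: low=(low[0]=0,low[1]=1,low[2]=2,low[3]=3,low[4]=4,low[5]=5,low[6]=?,low[7]=?); scc=(scc[0]=0,scc[1]=2,scc[2]=1,scc[3]=3,scc[4]=5,scc[5]=4,scc[6]=?,scc[7]=?)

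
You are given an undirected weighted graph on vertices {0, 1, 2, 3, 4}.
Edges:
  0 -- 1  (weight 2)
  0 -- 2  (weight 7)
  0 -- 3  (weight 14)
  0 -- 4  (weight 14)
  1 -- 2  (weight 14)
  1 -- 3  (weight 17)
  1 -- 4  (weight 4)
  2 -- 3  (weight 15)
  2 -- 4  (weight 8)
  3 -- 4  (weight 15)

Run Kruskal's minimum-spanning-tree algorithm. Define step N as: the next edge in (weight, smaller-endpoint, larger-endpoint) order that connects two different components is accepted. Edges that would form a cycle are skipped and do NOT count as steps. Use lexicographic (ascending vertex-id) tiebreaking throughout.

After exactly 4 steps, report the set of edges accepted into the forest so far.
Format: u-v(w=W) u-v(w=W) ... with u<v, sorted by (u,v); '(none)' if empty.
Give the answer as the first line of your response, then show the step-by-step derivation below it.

0-1(w=2) 0-2(w=7) 0-3(w=14) 1-4(w=4)

step 1: add edge 0-1 (w=2); MST = {0-1(w=2)}
step 2: add edge 1-4 (w=4); MST = {0-1(w=2) 1-4(w=4)}
step 3: add edge 0-2 (w=7); MST = {0-1(w=2) 0-2(w=7) 1-4(w=4)}
step 4: add edge 0-3 (w=14); MST = {0-1(w=2) 0-2(w=7) 0-3(w=14) 1-4(w=4)}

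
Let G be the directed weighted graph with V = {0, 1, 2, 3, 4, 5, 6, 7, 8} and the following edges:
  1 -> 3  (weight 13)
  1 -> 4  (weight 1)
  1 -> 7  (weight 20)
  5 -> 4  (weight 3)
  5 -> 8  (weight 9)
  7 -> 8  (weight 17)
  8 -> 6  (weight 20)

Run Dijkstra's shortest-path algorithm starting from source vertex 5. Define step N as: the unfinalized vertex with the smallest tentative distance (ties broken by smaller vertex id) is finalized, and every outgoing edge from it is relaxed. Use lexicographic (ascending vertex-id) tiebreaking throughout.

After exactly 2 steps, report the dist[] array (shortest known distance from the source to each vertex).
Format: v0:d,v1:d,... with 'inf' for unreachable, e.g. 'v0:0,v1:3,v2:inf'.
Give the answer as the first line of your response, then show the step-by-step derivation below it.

v0:inf,v1:inf,v2:inf,v3:inf,v4:3,v5:0,v6:inf,v7:inf,v8:9

step 1: dist = v0:inf,v1:inf,v2:inf,v3:inf,v4:3,v5:0,v6:inf,v7:inf,v8:9
step 2: dist = v0:inf,v1:inf,v2:inf,v3:inf,v4:3,v5:0,v6:inf,v7:inf,v8:9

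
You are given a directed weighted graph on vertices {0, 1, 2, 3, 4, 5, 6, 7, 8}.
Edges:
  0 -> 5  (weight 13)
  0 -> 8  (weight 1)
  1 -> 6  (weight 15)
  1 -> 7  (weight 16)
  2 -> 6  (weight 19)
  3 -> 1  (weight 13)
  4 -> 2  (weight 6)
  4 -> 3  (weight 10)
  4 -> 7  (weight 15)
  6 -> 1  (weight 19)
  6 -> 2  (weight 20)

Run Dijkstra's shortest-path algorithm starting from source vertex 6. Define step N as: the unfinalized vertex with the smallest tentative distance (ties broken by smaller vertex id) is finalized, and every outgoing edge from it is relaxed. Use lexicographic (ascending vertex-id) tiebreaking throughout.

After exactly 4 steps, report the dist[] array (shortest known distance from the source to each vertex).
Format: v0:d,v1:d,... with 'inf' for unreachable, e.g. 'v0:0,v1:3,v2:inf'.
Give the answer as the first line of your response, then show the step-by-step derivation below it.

v0:inf,v1:19,v2:20,v3:inf,v4:inf,v5:inf,v6:0,v7:35,v8:inf

step 1: dist = v0:inf,v1:19,v2:20,v3:inf,v4:inf,v5:inf,v6:0,v7:inf,v8:inf
step 2: dist = v0:inf,v1:19,v2:20,v3:inf,v4:inf,v5:inf,v6:0,v7:35,v8:inf
step 3: dist = v0:inf,v1:19,v2:20,v3:inf,v4:inf,v5:inf,v6:0,v7:35,v8:inf
step 4: dist = v0:inf,v1:19,v2:20,v3:inf,v4:inf,v5:inf,v6:0,v7:35,v8:inf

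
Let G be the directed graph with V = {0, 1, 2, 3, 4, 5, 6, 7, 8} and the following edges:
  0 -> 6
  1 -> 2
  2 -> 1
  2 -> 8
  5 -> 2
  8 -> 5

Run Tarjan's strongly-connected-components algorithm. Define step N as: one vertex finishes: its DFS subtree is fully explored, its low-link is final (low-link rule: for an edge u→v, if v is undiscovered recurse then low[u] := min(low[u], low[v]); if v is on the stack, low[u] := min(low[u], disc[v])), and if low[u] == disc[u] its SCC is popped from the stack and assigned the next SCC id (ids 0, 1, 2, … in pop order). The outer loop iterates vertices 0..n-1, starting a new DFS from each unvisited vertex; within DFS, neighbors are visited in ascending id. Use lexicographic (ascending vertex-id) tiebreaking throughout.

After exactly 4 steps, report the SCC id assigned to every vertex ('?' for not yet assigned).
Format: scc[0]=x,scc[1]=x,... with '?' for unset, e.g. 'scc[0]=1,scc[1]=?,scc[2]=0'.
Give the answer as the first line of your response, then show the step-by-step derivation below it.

scc[0]=1,scc[1]=?,scc[2]=?,scc[3]=?,scc[4]=?,scc[5]=?,scc[6]=0,scc[7]=?,scc[8]=?

step 1: low=(low[0]=0,low[1]=?,low[2]=?,low[3]=?,low[4]=?,low[5]=?,low[6]=1,low[7]=?,low[8]=?); scc=(scc[0]=?,scc[1]=?,scc[2]=?,scc[3]=?,scc[4]=?,scc[5]=?,scc[6]=0,scc[7]=?,scc[8]=?)
step 2: low=(low[0]=0,low[1]=?,low[2]=?,low[3]=?,low[4]=?,low[5]=?,low[6]=1,low[7]=?,low[8]=?); scc=(scc[0]=1,scc[1]=?,scc[2]=?,scc[3]=?,scc[4]=?,scc[5]=?,scc[6]=0,scc[7]=?,scc[8]=?)
step 3: low=(low[0]=0,low[1]=2,low[2]=2,low[3]=?,low[4]=?,low[5]=3,low[6]=1,low[7]=?,low[8]=4); scc=(scc[0]=1,scc[1]=?,scc[2]=?,scc[3]=?,scc[4]=?,scc[5]=?,scc[6]=0,scc[7]=?,scc[8]=?)
step 4: low=(low[0]=0,low[1]=2,low[2]=2,low[3]=?,low[4]=?,low[5]=3,low[6]=1,low[7]=?,low[8]=3); scc=(scc[0]=1,scc[1]=?,scc[2]=?,scc[3]=?,scc[4]=?,scc[5]=?,scc[6]=0,scc[7]=?,scc[8]=?)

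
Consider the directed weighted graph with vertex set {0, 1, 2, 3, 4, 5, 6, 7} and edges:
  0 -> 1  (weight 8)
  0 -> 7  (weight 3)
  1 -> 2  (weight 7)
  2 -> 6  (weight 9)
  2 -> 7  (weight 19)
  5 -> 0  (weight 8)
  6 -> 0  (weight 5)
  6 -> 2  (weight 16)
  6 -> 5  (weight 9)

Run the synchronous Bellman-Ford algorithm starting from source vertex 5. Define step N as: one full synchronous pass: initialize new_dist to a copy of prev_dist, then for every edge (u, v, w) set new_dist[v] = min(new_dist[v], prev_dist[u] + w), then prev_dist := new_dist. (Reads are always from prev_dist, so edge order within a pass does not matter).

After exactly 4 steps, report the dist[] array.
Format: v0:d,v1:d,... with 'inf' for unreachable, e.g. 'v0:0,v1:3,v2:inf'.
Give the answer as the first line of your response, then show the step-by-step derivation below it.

v0:8,v1:16,v2:23,v3:inf,v4:inf,v5:0,v6:32,v7:11

step 1: dist = v0:8,v1:inf,v2:inf,v3:inf,v4:inf,v5:0,v6:inf,v7:inf
step 2: dist = v0:8,v1:16,v2:inf,v3:inf,v4:inf,v5:0,v6:inf,v7:11
step 3: dist = v0:8,v1:16,v2:23,v3:inf,v4:inf,v5:0,v6:inf,v7:11
step 4: dist = v0:8,v1:16,v2:23,v3:inf,v4:inf,v5:0,v6:32,v7:11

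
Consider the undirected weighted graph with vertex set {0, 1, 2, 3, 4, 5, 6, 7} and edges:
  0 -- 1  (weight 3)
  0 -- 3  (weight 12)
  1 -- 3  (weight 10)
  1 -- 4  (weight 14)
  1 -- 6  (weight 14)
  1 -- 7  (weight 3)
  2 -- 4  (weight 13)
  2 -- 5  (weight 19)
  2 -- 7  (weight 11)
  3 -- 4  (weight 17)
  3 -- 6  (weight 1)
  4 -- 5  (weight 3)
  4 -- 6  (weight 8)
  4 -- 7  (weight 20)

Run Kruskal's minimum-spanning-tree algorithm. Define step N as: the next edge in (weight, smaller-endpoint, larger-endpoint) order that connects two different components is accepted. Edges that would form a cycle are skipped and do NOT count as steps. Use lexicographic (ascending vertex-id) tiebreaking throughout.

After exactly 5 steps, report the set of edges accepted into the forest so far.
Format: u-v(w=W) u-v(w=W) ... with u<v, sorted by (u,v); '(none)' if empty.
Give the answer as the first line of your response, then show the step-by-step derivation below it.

0-1(w=3) 1-7(w=3) 3-6(w=1) 4-5(w=3) 4-6(w=8)

step 1: add edge 3-6 (w=1); MST = {3-6(w=1)}
step 2: add edge 0-1 (w=3); MST = {0-1(w=3) 3-6(w=1)}
step 3: add edge 1-7 (w=3); MST = {0-1(w=3) 1-7(w=3) 3-6(w=1)}
step 4: add edge 4-5 (w=3); MST = {0-1(w=3) 1-7(w=3) 3-6(w=1) 4-5(w=3)}
step 5: add edge 4-6 (w=8); MST = {0-1(w=3) 1-7(w=3) 3-6(w=1) 4-5(w=3) 4-6(w=8)}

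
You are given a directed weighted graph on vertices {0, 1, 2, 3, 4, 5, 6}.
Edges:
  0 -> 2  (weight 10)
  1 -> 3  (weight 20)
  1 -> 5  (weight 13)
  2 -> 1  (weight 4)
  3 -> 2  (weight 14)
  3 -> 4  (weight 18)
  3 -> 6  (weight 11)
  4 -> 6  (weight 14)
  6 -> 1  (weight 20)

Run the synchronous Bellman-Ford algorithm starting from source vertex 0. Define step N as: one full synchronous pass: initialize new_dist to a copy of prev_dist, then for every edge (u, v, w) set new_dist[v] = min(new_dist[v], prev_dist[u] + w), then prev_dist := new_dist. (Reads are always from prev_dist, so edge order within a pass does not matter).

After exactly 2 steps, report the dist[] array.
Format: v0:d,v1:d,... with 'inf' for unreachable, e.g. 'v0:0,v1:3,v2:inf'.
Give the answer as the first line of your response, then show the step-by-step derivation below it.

v0:0,v1:14,v2:10,v3:inf,v4:inf,v5:inf,v6:inf

step 1: dist = v0:0,v1:inf,v2:10,v3:inf,v4:inf,v5:inf,v6:inf
step 2: dist = v0:0,v1:14,v2:10,v3:inf,v4:inf,v5:inf,v6:inf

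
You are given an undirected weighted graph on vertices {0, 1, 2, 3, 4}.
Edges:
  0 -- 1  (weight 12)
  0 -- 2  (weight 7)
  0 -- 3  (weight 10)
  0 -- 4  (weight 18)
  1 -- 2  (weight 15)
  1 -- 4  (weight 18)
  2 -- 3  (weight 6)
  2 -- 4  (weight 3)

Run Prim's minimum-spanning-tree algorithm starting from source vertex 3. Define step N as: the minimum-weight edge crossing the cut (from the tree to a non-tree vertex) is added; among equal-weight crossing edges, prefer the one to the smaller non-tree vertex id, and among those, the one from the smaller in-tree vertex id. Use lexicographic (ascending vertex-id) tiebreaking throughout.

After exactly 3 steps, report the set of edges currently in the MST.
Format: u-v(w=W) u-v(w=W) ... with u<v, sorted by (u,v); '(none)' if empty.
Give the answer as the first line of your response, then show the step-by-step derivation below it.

0-2(w=7) 2-3(w=6) 2-4(w=3)

step 1: add edge 2-3 (w=6); MST = {2-3(w=6)}
step 2: add edge 2-4 (w=3); MST = {2-3(w=6) 2-4(w=3)}
step 3: add edge 0-2 (w=7); MST = {0-2(w=7) 2-3(w=6) 2-4(w=3)}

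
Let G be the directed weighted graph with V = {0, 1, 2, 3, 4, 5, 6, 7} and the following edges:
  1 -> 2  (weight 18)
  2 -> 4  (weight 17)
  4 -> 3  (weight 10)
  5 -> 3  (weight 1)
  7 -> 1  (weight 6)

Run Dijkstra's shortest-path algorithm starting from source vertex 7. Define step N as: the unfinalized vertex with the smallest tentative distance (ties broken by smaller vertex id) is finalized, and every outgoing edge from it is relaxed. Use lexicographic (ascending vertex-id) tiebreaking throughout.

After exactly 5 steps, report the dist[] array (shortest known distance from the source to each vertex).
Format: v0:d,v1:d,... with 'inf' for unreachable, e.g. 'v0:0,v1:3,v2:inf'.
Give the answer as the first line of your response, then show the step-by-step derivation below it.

v0:inf,v1:6,v2:24,v3:51,v4:41,v5:inf,v6:inf,v7:0

step 1: dist = v0:inf,v1:6,v2:inf,v3:inf,v4:inf,v5:inf,v6:inf,v7:0
step 2: dist = v0:inf,v1:6,v2:24,v3:inf,v4:inf,v5:inf,v6:inf,v7:0
step 3: dist = v0:inf,v1:6,v2:24,v3:inf,v4:41,v5:inf,v6:inf,v7:0
step 4: dist = v0:inf,v1:6,v2:24,v3:51,v4:41,v5:inf,v6:inf,v7:0
step 5: dist = v0:inf,v1:6,v2:24,v3:51,v4:41,v5:inf,v6:inf,v7:0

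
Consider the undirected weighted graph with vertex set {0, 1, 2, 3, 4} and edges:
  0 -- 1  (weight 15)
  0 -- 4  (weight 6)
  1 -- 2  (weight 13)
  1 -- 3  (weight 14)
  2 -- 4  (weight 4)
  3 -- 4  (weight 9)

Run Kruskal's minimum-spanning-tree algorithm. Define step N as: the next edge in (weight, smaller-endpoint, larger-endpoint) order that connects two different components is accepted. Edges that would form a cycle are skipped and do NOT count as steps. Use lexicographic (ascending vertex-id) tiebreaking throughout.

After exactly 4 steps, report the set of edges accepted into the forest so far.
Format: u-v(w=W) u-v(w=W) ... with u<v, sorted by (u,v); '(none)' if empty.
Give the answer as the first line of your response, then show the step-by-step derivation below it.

0-4(w=6) 1-2(w=13) 2-4(w=4) 3-4(w=9)

step 1: add edge 2-4 (w=4); MST = {2-4(w=4)}
step 2: add edge 0-4 (w=6); MST = {0-4(w=6) 2-4(w=4)}
step 3: add edge 3-4 (w=9); MST = {0-4(w=6) 2-4(w=4) 3-4(w=9)}
step 4: add edge 1-2 (w=13); MST = {0-4(w=6) 1-2(w=13) 2-4(w=4) 3-4(w=9)}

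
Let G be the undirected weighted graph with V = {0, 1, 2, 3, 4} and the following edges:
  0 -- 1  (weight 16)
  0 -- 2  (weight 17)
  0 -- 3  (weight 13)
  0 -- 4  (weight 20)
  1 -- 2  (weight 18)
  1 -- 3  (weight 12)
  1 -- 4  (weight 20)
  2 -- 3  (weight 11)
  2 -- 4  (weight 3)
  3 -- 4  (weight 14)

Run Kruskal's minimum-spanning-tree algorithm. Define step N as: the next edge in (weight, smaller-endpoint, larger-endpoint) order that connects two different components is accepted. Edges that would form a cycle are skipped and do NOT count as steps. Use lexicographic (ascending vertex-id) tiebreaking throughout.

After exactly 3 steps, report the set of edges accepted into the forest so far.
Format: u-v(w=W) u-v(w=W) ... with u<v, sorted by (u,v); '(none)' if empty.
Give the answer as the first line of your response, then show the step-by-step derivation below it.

1-3(w=12) 2-3(w=11) 2-4(w=3)

step 1: add edge 2-4 (w=3); MST = {2-4(w=3)}
step 2: add edge 2-3 (w=11); MST = {2-3(w=11) 2-4(w=3)}
step 3: add edge 1-3 (w=12); MST = {1-3(w=12) 2-3(w=11) 2-4(w=3)}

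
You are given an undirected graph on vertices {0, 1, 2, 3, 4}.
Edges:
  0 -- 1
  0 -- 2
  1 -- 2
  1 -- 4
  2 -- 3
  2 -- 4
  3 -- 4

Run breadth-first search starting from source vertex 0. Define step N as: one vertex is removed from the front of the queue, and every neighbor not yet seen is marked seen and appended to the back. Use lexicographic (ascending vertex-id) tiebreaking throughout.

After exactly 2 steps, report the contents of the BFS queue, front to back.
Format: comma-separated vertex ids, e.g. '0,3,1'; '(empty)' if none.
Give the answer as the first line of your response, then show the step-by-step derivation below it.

2,4

step 1: dequeue 0; queue=[1,2]; order=0
step 2: dequeue 1; queue=[2,4]; order=0,1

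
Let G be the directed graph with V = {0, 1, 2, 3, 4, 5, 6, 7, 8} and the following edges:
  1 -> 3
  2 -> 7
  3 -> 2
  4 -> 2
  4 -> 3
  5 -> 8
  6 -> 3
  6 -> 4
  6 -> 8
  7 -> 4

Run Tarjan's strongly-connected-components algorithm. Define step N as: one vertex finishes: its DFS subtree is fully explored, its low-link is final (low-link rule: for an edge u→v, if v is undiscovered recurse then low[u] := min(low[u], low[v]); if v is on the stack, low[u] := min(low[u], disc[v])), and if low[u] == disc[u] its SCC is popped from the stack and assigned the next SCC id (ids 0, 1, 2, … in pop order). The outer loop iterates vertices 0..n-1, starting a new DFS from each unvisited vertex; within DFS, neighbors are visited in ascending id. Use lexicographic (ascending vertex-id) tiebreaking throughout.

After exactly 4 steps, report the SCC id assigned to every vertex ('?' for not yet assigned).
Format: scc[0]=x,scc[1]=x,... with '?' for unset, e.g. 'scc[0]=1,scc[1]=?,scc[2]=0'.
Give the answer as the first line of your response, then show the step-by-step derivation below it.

scc[0]=0,scc[1]=?,scc[2]=?,scc[3]=?,scc[4]=?,scc[5]=?,scc[6]=?,scc[7]=?,scc[8]=?

step 1: low=(low[0]=0,low[1]=?,low[2]=?,low[3]=?,low[4]=?,low[5]=?,low[6]=?,low[7]=?,low[8]=?); scc=(scc[0]=0,scc[1]=?,scc[2]=?,scc[3]=?,scc[4]=?,scc[5]=?,scc[6]=?,scc[7]=?,scc[8]=?)
step 2: low=(low[0]=0,low[1]=1,low[2]=3,low[3]=2,low[4]=2,low[5]=?,low[6]=?,low[7]=4,low[8]=?); scc=(scc[0]=0,scc[1]=?,scc[2]=?,scc[3]=?,scc[4]=?,scc[5]=?,scc[6]=?,scc[7]=?,scc[8]=?)
step 3: low=(low[0]=0,low[1]=1,low[2]=3,low[3]=2,low[4]=2,low[5]=?,low[6]=?,low[7]=2,low[8]=?); scc=(scc[0]=0,scc[1]=?,scc[2]=?,scc[3]=?,scc[4]=?,scc[5]=?,scc[6]=?,scc[7]=?,scc[8]=?)
step 4: low=(low[0]=0,low[1]=1,low[2]=2,low[3]=2,low[4]=2,low[5]=?,low[6]=?,low[7]=2,low[8]=?); scc=(scc[0]=0,scc[1]=?,scc[2]=?,scc[3]=?,scc[4]=?,scc[5]=?,scc[6]=?,scc[7]=?,scc[8]=?)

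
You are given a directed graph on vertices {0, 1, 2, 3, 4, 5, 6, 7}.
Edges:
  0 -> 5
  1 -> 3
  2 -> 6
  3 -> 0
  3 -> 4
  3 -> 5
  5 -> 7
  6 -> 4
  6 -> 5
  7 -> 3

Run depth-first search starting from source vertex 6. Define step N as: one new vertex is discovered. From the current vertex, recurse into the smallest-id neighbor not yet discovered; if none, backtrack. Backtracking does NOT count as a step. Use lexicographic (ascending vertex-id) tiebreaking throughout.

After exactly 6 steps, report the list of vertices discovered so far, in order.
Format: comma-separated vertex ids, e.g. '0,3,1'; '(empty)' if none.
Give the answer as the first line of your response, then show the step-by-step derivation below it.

6,4,5,7,3,0

step 1: discover 6; path=6; order=6
step 2: discover 4; path=6>4; order=6,4
step 3: discover 5; path=6>5; order=6,4,5
step 4: discover 7; path=6>5>7; order=6,4,5,7
step 5: discover 3; path=6>5>7>3; order=6,4,5,7,3
step 6: discover 0; path=6>5>7>3>0; order=6,4,5,7,3,0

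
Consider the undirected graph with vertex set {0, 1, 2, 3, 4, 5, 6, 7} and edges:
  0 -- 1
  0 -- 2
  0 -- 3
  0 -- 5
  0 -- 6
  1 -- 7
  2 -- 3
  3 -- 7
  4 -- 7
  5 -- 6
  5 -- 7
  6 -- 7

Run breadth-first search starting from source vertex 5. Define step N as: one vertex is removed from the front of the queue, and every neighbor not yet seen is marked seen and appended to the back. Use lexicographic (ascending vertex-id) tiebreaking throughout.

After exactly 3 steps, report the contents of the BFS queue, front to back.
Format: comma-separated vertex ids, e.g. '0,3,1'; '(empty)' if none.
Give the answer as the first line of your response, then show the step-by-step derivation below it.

7,1,2,3

step 1: dequeue 5; queue=[0,6,7]; order=5
step 2: dequeue 0; queue=[6,7,1,2,3]; order=5,0
step 3: dequeue 6; queue=[7,1,2,3]; order=5,0,6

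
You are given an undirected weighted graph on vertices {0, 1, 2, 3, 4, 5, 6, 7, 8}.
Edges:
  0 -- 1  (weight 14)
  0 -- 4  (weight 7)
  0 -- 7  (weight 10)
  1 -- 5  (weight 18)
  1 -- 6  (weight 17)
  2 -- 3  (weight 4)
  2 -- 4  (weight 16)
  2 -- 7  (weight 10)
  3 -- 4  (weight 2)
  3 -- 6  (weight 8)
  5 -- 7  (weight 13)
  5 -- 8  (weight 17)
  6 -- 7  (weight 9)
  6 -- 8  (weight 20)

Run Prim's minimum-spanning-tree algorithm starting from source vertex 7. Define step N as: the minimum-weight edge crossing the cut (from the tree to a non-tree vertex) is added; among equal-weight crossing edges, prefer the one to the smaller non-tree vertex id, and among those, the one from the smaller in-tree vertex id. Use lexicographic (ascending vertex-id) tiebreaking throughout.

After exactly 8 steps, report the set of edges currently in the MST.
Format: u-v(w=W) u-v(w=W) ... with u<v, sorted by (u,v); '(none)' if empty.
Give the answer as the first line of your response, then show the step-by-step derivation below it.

0-1(w=14) 0-4(w=7) 2-3(w=4) 3-4(w=2) 3-6(w=8) 5-7(w=13) 5-8(w=17) 6-7(w=9)

step 1: add edge 6-7 (w=9); MST = {6-7(w=9)}
step 2: add edge 3-6 (w=8); MST = {3-6(w=8) 6-7(w=9)}
step 3: add edge 3-4 (w=2); MST = {3-4(w=2) 3-6(w=8) 6-7(w=9)}
step 4: add edge 2-3 (w=4); MST = {2-3(w=4) 3-4(w=2) 3-6(w=8) 6-7(w=9)}
step 5: add edge 0-4 (w=7); MST = {0-4(w=7) 2-3(w=4) 3-4(w=2) 3-6(w=8) 6-7(w=9)}
step 6: add edge 5-7 (w=13); MST = {0-4(w=7) 2-3(w=4) 3-4(w=2) 3-6(w=8) 5-7(w=13) 6-7(w=9)}
step 7: add edge 0-1 (w=14); MST = {0-1(w=14) 0-4(w=7) 2-3(w=4) 3-4(w=2) 3-6(w=8) 5-7(w=13) 6-7(w=9)}
step 8: add edge 5-8 (w=17); MST = {0-1(w=14) 0-4(w=7) 2-3(w=4) 3-4(w=2) 3-6(w=8) 5-7(w=13) 5-8(w=17) 6-7(w=9)}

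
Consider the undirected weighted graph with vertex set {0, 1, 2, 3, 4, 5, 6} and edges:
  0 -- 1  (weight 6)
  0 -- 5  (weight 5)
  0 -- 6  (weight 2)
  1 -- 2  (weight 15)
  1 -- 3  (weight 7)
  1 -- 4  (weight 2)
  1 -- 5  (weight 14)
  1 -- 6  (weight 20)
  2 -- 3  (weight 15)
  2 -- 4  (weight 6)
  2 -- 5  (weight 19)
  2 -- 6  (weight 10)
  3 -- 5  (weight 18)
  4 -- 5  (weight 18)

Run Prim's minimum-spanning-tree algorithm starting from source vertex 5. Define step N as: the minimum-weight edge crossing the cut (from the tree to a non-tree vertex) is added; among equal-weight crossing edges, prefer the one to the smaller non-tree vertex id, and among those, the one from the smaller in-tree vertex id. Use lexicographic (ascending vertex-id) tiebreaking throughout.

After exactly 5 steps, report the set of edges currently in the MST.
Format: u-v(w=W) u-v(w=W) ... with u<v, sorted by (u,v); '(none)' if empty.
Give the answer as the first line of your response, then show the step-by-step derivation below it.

0-1(w=6) 0-5(w=5) 0-6(w=2) 1-4(w=2) 2-4(w=6)

step 1: add edge 0-5 (w=5); MST = {0-5(w=5)}
step 2: add edge 0-6 (w=2); MST = {0-5(w=5) 0-6(w=2)}
step 3: add edge 0-1 (w=6); MST = {0-1(w=6) 0-5(w=5) 0-6(w=2)}
step 4: add edge 1-4 (w=2); MST = {0-1(w=6) 0-5(w=5) 0-6(w=2) 1-4(w=2)}
step 5: add edge 2-4 (w=6); MST = {0-1(w=6) 0-5(w=5) 0-6(w=2) 1-4(w=2) 2-4(w=6)}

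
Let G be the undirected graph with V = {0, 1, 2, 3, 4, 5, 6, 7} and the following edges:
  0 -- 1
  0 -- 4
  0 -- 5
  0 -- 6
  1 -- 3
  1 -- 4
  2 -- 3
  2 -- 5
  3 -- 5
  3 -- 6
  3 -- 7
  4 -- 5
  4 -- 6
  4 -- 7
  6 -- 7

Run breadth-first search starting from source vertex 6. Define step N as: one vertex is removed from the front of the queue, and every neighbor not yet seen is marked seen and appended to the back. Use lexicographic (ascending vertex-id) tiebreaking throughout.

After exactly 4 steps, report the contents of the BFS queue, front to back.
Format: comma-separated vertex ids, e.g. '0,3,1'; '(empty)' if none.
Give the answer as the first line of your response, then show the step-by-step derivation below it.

7,1,5,2

step 1: dequeue 6; queue=[0,3,4,7]; order=6
step 2: dequeue 0; queue=[3,4,7,1,5]; order=6,0
step 3: dequeue 3; queue=[4,7,1,5,2]; order=6,0,3
step 4: dequeue 4; queue=[7,1,5,2]; order=6,0,3,4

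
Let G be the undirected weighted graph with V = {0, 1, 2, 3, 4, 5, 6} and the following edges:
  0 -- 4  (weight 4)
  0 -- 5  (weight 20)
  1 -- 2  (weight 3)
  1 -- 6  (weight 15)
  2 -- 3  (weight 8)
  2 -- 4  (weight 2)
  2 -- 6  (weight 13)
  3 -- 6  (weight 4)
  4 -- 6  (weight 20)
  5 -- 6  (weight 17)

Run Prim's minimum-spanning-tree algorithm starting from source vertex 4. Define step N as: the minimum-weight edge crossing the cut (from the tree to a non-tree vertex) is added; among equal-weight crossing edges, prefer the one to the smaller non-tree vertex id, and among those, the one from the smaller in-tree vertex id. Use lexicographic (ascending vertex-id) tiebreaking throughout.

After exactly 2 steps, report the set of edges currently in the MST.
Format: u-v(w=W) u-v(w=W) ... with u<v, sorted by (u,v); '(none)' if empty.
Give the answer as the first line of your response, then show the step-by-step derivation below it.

1-2(w=3) 2-4(w=2)

step 1: add edge 2-4 (w=2); MST = {2-4(w=2)}
step 2: add edge 1-2 (w=3); MST = {1-2(w=3) 2-4(w=2)}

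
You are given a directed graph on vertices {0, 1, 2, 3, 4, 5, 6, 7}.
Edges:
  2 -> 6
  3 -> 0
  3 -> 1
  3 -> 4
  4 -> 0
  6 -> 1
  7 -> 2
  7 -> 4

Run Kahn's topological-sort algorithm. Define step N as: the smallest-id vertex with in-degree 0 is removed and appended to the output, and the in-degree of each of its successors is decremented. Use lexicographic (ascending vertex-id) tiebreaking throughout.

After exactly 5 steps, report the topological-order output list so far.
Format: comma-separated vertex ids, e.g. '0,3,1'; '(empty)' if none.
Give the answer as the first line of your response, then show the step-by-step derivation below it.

3,5,7,2,4

step 1: output 3; order=[3]; indeg=(1,1,1,0,1,0,1,0)
step 2: output 5; order=[3,5]; indeg=(1,1,1,0,1,0,1,0)
step 3: output 7; order=[3,5,7]; indeg=(1,1,0,0,0,0,1,0)
step 4: output 2; order=[3,5,7,2]; indeg=(1,1,0,0,0,0,0,0)
step 5: output 4; order=[3,5,7,2,4]; indeg=(0,1,0,0,0,0,0,0)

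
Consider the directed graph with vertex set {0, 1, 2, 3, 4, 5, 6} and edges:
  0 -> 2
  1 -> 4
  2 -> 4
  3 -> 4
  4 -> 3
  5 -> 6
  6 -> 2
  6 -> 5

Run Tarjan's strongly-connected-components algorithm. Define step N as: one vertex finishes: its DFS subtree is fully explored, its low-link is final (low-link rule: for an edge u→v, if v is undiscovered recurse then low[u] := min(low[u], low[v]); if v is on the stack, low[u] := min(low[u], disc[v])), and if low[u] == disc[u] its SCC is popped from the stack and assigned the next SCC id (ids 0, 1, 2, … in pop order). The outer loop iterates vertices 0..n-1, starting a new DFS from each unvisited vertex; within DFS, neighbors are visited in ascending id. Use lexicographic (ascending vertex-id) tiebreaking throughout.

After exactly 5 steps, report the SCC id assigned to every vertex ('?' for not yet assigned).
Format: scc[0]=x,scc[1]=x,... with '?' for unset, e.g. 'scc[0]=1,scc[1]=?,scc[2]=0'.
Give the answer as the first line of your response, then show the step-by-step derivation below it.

scc[0]=2,scc[1]=3,scc[2]=1,scc[3]=0,scc[4]=0,scc[5]=?,scc[6]=?

step 1: low=(low[0]=0,low[1]=?,low[2]=1,low[3]=2,low[4]=2,low[5]=?,low[6]=?); scc=(scc[0]=?,scc[1]=?,scc[2]=?,scc[3]=?,scc[4]=?,scc[5]=?,scc[6]=?)
step 2: low=(low[0]=0,low[1]=?,low[2]=1,low[3]=2,low[4]=2,low[5]=?,low[6]=?); scc=(scc[0]=?,scc[1]=?,scc[2]=?,scc[3]=0,scc[4]=0,scc[5]=?,scc[6]=?)
step 3: low=(low[0]=0,low[1]=?,low[2]=1,low[3]=2,low[4]=2,low[5]=?,low[6]=?); scc=(scc[0]=?,scc[1]=?,scc[2]=1,scc[3]=0,scc[4]=0,scc[5]=?,scc[6]=?)
step 4: low=(low[0]=0,low[1]=?,low[2]=1,low[3]=2,low[4]=2,low[5]=?,low[6]=?); scc=(scc[0]=2,scc[1]=?,scc[2]=1,scc[3]=0,scc[4]=0,scc[5]=?,scc[6]=?)
step 5: low=(low[0]=0,low[1]=4,low[2]=1,low[3]=2,low[4]=2,low[5]=?,low[6]=?); scc=(scc[0]=2,scc[1]=3,scc[2]=1,scc[3]=0,scc[4]=0,scc[5]=?,scc[6]=?)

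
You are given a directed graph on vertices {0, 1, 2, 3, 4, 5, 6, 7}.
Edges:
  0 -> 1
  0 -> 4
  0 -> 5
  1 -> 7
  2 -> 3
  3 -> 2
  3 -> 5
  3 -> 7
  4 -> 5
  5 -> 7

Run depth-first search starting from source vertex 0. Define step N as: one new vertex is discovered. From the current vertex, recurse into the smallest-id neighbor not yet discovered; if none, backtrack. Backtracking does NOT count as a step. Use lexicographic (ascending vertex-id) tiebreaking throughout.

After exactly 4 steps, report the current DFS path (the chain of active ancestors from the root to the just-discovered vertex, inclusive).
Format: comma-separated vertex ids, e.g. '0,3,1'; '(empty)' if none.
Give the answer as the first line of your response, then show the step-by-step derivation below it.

0,4

step 1: discover 0; path=0; order=0
step 2: discover 1; path=0>1; order=0,1
step 3: discover 7; path=0>1>7; order=0,1,7
step 4: discover 4; path=0>4; order=0,1,7,4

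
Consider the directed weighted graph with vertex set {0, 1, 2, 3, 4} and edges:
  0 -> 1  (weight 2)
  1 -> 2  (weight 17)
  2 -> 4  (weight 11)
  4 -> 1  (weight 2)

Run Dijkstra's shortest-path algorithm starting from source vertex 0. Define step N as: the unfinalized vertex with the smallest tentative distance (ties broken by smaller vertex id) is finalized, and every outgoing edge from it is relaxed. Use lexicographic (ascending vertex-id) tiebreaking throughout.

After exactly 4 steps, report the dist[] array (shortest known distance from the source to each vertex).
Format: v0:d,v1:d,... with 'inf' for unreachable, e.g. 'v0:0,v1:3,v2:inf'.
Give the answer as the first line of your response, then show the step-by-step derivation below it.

v0:0,v1:2,v2:19,v3:inf,v4:30

step 1: dist = v0:0,v1:2,v2:inf,v3:inf,v4:inf
step 2: dist = v0:0,v1:2,v2:19,v3:inf,v4:inf
step 3: dist = v0:0,v1:2,v2:19,v3:inf,v4:30
step 4: dist = v0:0,v1:2,v2:19,v3:inf,v4:30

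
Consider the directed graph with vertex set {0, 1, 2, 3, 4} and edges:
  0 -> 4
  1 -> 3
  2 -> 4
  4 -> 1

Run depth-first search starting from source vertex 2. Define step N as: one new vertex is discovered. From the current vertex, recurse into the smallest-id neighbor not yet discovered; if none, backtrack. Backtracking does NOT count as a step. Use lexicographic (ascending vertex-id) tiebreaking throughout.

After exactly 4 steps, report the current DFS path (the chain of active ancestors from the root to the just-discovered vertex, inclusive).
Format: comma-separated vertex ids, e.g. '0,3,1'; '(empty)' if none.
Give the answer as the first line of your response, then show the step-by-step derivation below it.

2,4,1,3

step 1: discover 2; path=2; order=2
step 2: discover 4; path=2>4; order=2,4
step 3: discover 1; path=2>4>1; order=2,4,1
step 4: discover 3; path=2>4>1>3; order=2,4,1,3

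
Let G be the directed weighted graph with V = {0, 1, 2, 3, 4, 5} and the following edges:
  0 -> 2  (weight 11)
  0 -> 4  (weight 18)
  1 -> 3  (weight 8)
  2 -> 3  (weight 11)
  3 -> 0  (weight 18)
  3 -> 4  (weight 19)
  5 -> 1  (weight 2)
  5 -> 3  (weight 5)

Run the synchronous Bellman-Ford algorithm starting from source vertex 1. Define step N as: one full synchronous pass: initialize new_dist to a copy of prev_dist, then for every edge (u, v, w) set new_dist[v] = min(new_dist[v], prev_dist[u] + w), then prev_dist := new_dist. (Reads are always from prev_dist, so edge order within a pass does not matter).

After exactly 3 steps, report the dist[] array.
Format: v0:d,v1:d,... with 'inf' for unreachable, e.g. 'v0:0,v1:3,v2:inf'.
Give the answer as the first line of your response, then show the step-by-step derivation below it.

v0:26,v1:0,v2:37,v3:8,v4:27,v5:inf

step 1: dist = v0:inf,v1:0,v2:inf,v3:8,v4:inf,v5:inf
step 2: dist = v0:26,v1:0,v2:inf,v3:8,v4:27,v5:inf
step 3: dist = v0:26,v1:0,v2:37,v3:8,v4:27,v5:inf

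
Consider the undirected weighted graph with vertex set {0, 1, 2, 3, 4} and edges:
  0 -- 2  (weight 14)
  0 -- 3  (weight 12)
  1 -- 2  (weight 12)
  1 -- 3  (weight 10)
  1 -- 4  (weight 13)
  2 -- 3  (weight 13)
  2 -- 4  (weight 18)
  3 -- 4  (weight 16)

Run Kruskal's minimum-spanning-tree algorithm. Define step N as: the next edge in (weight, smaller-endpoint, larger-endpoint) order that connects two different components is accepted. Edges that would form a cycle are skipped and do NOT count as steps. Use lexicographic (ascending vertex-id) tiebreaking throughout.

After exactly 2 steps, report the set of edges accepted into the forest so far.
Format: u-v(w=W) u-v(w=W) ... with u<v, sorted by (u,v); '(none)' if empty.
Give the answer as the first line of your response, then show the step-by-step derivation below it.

0-3(w=12) 1-3(w=10)

step 1: add edge 1-3 (w=10); MST = {1-3(w=10)}
step 2: add edge 0-3 (w=12); MST = {0-3(w=12) 1-3(w=10)}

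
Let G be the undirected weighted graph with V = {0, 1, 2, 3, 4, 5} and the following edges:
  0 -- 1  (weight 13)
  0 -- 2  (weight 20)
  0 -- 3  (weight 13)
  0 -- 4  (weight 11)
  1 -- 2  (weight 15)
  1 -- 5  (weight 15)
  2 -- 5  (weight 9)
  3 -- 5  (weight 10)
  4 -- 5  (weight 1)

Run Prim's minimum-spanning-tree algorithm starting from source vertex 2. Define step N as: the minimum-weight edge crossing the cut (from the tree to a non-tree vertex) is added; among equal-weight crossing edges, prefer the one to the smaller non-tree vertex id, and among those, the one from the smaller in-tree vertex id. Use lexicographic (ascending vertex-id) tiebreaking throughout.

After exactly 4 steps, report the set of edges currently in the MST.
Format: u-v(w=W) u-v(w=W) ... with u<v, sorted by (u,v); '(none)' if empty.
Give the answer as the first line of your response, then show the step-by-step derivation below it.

0-4(w=11) 2-5(w=9) 3-5(w=10) 4-5(w=1)

step 1: add edge 2-5 (w=9); MST = {2-5(w=9)}
step 2: add edge 4-5 (w=1); MST = {2-5(w=9) 4-5(w=1)}
step 3: add edge 3-5 (w=10); MST = {2-5(w=9) 3-5(w=10) 4-5(w=1)}
step 4: add edge 0-4 (w=11); MST = {0-4(w=11) 2-5(w=9) 3-5(w=10) 4-5(w=1)}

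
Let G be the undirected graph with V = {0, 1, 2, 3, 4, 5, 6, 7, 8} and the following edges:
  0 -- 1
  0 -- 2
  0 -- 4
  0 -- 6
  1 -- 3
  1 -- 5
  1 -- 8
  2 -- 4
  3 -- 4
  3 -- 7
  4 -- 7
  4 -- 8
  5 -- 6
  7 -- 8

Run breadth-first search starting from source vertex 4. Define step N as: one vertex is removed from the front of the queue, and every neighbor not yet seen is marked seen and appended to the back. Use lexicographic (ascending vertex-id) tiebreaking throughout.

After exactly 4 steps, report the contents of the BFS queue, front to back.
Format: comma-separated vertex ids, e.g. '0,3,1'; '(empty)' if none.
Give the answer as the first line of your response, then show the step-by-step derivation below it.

7,8,1,6

step 1: dequeue 4; queue=[0,2,3,7,8]; order=4
step 2: dequeue 0; queue=[2,3,7,8,1,6]; order=4,0
step 3: dequeue 2; queue=[3,7,8,1,6]; order=4,0,2
step 4: dequeue 3; queue=[7,8,1,6]; order=4,0,2,3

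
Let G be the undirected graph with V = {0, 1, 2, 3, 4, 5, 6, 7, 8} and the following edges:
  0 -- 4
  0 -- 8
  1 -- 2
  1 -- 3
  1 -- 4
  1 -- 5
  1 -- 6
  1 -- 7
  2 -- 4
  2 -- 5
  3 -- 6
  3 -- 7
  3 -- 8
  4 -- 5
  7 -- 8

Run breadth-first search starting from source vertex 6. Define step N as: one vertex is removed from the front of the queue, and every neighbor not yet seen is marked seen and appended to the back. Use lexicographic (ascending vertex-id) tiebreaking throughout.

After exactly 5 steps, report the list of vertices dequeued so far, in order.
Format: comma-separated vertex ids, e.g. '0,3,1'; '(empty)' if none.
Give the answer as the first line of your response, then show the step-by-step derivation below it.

6,1,3,2,4

step 1: dequeue 6; queue=[1,3]; order=6
step 2: dequeue 1; queue=[3,2,4,5,7]; order=6,1
step 3: dequeue 3; queue=[2,4,5,7,8]; order=6,1,3
step 4: dequeue 2; queue=[4,5,7,8]; order=6,1,3,2
step 5: dequeue 4; queue=[5,7,8,0]; order=6,1,3,2,4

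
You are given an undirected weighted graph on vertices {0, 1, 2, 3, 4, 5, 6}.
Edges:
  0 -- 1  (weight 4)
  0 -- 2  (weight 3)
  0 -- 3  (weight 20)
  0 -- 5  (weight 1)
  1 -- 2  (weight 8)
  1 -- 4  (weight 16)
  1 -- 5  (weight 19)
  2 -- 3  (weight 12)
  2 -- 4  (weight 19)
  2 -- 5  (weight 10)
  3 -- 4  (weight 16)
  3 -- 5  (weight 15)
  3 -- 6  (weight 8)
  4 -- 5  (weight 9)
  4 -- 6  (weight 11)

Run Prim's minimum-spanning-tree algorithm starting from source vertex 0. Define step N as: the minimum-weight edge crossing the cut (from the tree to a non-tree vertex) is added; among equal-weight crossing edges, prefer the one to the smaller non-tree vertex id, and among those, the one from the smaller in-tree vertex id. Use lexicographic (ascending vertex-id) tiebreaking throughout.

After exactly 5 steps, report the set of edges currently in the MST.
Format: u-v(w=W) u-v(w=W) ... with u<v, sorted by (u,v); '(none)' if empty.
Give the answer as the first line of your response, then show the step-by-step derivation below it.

0-1(w=4) 0-2(w=3) 0-5(w=1) 4-5(w=9) 4-6(w=11)

step 1: add edge 0-5 (w=1); MST = {0-5(w=1)}
step 2: add edge 0-2 (w=3); MST = {0-2(w=3) 0-5(w=1)}
step 3: add edge 0-1 (w=4); MST = {0-1(w=4) 0-2(w=3) 0-5(w=1)}
step 4: add edge 4-5 (w=9); MST = {0-1(w=4) 0-2(w=3) 0-5(w=1) 4-5(w=9)}
step 5: add edge 4-6 (w=11); MST = {0-1(w=4) 0-2(w=3) 0-5(w=1) 4-5(w=9) 4-6(w=11)}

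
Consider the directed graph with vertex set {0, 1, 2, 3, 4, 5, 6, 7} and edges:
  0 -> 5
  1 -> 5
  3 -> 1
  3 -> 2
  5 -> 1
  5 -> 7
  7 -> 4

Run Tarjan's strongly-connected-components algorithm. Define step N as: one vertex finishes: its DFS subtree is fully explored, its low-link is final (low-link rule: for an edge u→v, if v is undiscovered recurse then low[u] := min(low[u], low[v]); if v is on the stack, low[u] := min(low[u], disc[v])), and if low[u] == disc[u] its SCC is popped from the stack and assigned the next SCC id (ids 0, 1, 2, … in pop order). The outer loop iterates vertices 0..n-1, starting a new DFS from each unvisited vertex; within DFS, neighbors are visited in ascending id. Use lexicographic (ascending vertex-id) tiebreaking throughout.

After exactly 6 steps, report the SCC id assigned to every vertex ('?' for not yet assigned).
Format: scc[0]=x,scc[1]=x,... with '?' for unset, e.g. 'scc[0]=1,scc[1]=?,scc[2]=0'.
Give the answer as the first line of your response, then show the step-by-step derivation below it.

scc[0]=3,scc[1]=2,scc[2]=4,scc[3]=?,scc[4]=0,scc[5]=2,scc[6]=?,scc[7]=1

step 1: low=(low[0]=0,low[1]=1,low[2]=?,low[3]=?,low[4]=?,low[5]=1,low[6]=?,low[7]=?); scc=(scc[0]=?,scc[1]=?,scc[2]=?,scc[3]=?,scc[4]=?,scc[5]=?,scc[6]=?,scc[7]=?)
step 2: low=(low[0]=0,low[1]=1,low[2]=?,low[3]=?,low[4]=4,low[5]=1,low[6]=?,low[7]=3); scc=(scc[0]=?,scc[1]=?,scc[2]=?,scc[3]=?,scc[4]=0,scc[5]=?,scc[6]=?,scc[7]=?)
step 3: low=(low[0]=0,low[1]=1,low[2]=?,low[3]=?,low[4]=4,low[5]=1,low[6]=?,low[7]=3); scc=(scc[0]=?,scc[1]=?,scc[2]=?,scc[3]=?,scc[4]=0,scc[5]=?,scc[6]=?,scc[7]=1)
step 4: low=(low[0]=0,low[1]=1,low[2]=?,low[3]=?,low[4]=4,low[5]=1,low[6]=?,low[7]=3); scc=(scc[0]=?,scc[1]=2,scc[2]=?,scc[3]=?,scc[4]=0,scc[5]=2,scc[6]=?,scc[7]=1)
step 5: low=(low[0]=0,low[1]=1,low[2]=?,low[3]=?,low[4]=4,low[5]=1,low[6]=?,low[7]=3); scc=(scc[0]=3,scc[1]=2,scc[2]=?,scc[3]=?,scc[4]=0,scc[5]=2,scc[6]=?,scc[7]=1)
step 6: low=(low[0]=0,low[1]=1,low[2]=5,low[3]=?,low[4]=4,low[5]=1,low[6]=?,low[7]=3); scc=(scc[0]=3,scc[1]=2,scc[2]=4,scc[3]=?,scc[4]=0,scc[5]=2,scc[6]=?,scc[7]=1)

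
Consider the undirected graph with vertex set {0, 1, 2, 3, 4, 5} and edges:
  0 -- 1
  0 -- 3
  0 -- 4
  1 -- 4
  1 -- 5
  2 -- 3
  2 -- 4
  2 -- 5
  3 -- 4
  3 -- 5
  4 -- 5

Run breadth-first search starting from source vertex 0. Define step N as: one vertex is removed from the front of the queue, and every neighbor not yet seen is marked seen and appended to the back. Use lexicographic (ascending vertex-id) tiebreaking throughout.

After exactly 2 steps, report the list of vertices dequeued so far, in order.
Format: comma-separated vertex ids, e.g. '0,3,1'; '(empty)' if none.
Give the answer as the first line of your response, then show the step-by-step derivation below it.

0,1

step 1: dequeue 0; queue=[1,3,4]; order=0
step 2: dequeue 1; queue=[3,4,5]; order=0,1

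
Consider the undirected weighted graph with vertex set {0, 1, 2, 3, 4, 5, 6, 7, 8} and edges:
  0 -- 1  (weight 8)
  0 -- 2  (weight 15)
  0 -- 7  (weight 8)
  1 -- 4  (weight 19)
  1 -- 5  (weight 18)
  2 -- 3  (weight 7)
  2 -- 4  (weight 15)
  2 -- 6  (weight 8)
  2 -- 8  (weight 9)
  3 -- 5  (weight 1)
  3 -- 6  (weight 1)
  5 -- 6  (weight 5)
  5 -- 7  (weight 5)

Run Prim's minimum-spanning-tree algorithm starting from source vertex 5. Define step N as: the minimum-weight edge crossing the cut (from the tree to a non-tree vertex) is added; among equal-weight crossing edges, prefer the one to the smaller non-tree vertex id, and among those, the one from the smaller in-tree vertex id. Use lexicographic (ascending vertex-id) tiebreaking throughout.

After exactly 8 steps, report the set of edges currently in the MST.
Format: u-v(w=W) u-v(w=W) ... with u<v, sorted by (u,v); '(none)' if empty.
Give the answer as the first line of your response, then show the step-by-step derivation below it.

0-1(w=8) 0-7(w=8) 2-3(w=7) 2-4(w=15) 2-8(w=9) 3-5(w=1) 3-6(w=1) 5-7(w=5)

step 1: add edge 3-5 (w=1); MST = {3-5(w=1)}
step 2: add edge 3-6 (w=1); MST = {3-5(w=1) 3-6(w=1)}
step 3: add edge 5-7 (w=5); MST = {3-5(w=1) 3-6(w=1) 5-7(w=5)}
step 4: add edge 2-3 (w=7); MST = {2-3(w=7) 3-5(w=1) 3-6(w=1) 5-7(w=5)}
step 5: add edge 0-7 (w=8); MST = {0-7(w=8) 2-3(w=7) 3-5(w=1) 3-6(w=1) 5-7(w=5)}
step 6: add edge 0-1 (w=8); MST = {0-1(w=8) 0-7(w=8) 2-3(w=7) 3-5(w=1) 3-6(w=1) 5-7(w=5)}
step 7: add edge 2-8 (w=9); MST = {0-1(w=8) 0-7(w=8) 2-3(w=7) 2-8(w=9) 3-5(w=1) 3-6(w=1) 5-7(w=5)}
step 8: add edge 2-4 (w=15); MST = {0-1(w=8) 0-7(w=8) 2-3(w=7) 2-4(w=15) 2-8(w=9) 3-5(w=1) 3-6(w=1) 5-7(w=5)}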